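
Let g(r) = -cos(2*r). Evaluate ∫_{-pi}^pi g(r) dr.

An antiderivative is F(r) = -sin(2*r)/2.
Then F(pi) - F(-pi) = (0) - (0) = 0.

0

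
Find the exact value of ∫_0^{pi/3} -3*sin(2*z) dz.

An antiderivative is F(z) = 3*cos(2*z)/2.
Then F(pi/3) - F(0) = (-3/4) - (3/2) = -9/4.

-9/4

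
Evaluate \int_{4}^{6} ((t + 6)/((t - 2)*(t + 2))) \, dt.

log(3)

Factor the denominator: t**2 - 4 = (t + 2)(t - 2).
Partial fractions: (t + 6)/((t - 2)*(t + 2)) = -1/(t + 2) + 2/(t - 2).
An antiderivative is F(t) = 2*log(t - 2) - log(t + 2).
Then F(6) - F(4) = (log(2)) - (log(2/3)) = log(3).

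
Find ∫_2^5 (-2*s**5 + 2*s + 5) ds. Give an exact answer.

By the power rule, an antiderivative is F(s) = -s**6/3 + s**2 + 5*s.
Then F(5) - F(2) = (-15475/3) - (-22/3) = -5151.

-5151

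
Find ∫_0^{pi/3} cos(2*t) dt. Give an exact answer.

sqrt(3)/4

An antiderivative is F(t) = sin(2*t)/2.
Then F(pi/3) - F(0) = (sqrt(3)/4) - (0) = sqrt(3)/4.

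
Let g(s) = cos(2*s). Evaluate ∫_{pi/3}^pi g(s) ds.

An antiderivative is F(s) = sin(2*s)/2.
Then F(pi) - F(pi/3) = (0) - (sqrt(3)/4) = -sqrt(3)/4.

-sqrt(3)/4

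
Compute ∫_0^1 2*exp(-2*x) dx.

An antiderivative is F(x) = -exp(-2*x).
Then F(1) - F(0) = (-exp(-2)) - (-1) = 1 - exp(-2).

1 - exp(-2)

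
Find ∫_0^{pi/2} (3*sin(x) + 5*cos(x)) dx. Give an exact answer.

8

An antiderivative is F(x) = 5*sin(x) - 3*cos(x).
Then F(pi/2) - F(0) = (5) - (-3) = 8.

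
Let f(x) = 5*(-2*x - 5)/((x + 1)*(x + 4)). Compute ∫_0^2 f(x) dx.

Factor the denominator: x**2 + 5*x + 4 = (x + 4)(x + 1).
Partial fractions: 5*(-2*x - 5)/((x + 1)*(x + 4)) = -5/(x + 4) - 5/(x + 1).
An antiderivative is F(x) = -5*log(x + 1) - 5*log(x + 4).
Then F(2) - F(0) = (-10*log(3) - 5*log(2)) - (-10*log(2)) = -10*log(3) + 5*log(2).

-10*log(3) + 5*log(2)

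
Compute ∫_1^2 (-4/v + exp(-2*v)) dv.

An antiderivative is F(v) = -4*log(v) - exp(-2*v)/2.
Then F(2) - F(1) = (-4*log(2) - exp(-4)/2) - (-exp(-2)/2) = (-8*exp(4)*log(2) - 1 + exp(2))*exp(-4)/2.

(-8*exp(4)*log(2) - 1 + exp(2))*exp(-4)/2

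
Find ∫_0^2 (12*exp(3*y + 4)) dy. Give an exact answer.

-4*(1 - exp(6))*exp(4)

Let u = 3*y + 4, so du = 3 dy. When y = 0, u = 4; when y = 2, u = 10.
The integral becomes 4·∫ exp(u) du from 4 to 10, with antiderivative 4*exp(u).
Back in y: F(y) = 4*exp(3*y + 4).
Then F(2) - F(0) = (4*exp(10)) - (4*exp(4)) = -4*(1 - exp(6))*exp(4).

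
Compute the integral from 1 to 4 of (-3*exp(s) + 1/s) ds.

-3*exp(4) + log(4) + 3*exp(1)

An antiderivative is F(s) = -3*exp(s) + log(s).
Then F(4) - F(1) = (-3*exp(4) + log(4)) - (-3*exp(1)) = -3*exp(4) + log(4) + 3*exp(1).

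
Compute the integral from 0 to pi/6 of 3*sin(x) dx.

3 - 3*sqrt(3)/2

An antiderivative is F(x) = -3*cos(x).
Then F(pi/6) - F(0) = (-3*sqrt(3)/2) - (-3) = 3 - 3*sqrt(3)/2.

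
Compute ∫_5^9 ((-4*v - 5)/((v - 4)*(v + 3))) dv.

Factor the denominator: v**2 - v - 12 = (v + 3)(v - 4).
Partial fractions: (-4*v - 5)/((v - 4)*(v + 3)) = -1/(v + 3) - 3/(v - 4).
An antiderivative is F(v) = -3*log(v - 4) - log(v + 3).
Then F(9) - F(5) = (-3*log(5) - 2*log(2) - log(3)) - (-log(8)) = -3*log(5) - log(3) + log(2).

-3*log(5) - log(3) + log(2)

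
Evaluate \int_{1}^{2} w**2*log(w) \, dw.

Integrate by parts once (u = ln w, dv = w**2 dw).
An antiderivative is F(w) = w**3*(3*log(w) - 1)/9.
Then F(2) - F(1) = (-8/9 + 8*log(2)/3) - (-1/9) = -7/9 + 8*log(2)/3.

-7/9 + 8*log(2)/3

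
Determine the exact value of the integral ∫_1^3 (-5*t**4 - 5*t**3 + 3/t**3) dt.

-1022/3

By the power rule, an antiderivative is F(t) = -t**5 - 5*t**4/4 - 3/(2*t**2).
Then F(3) - F(1) = (-4133/12) - (-15/4) = -1022/3.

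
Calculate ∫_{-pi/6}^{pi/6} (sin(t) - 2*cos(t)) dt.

-2

An antiderivative is F(t) = -2*sin(t) - cos(t).
Then F(pi/6) - F(-pi/6) = (-1 - sqrt(3)/2) - (1 - sqrt(3)/2) = -2.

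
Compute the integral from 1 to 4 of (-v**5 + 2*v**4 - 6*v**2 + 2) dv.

-3933/10

By the power rule, an antiderivative is F(v) = -v**6/6 + 2*v**5/5 - 2*v**3 + 2*v.
Then F(4) - F(1) = (-5896/15) - (7/30) = -3933/10.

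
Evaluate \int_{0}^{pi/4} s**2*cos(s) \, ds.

sqrt(2)*(-32 + pi**2 + 8*pi)/32

Integrate by parts twice (u = s^2, dv = cos(s) ds).
An antiderivative is F(s) = s**2*sin(s) + 2*s*cos(s) - 2*sin(s).
Then F(pi/4) - F(0) = (sqrt(2)*(-32 + pi**2 + 8*pi)/32) - (0) = sqrt(2)*(-32 + pi**2 + 8*pi)/32.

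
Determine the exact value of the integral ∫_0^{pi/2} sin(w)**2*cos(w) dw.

1/3

Let u = sin(w), so du = cos(w) dw. When w = 0, u = 0; when w = pi/2, u = 1.
The integral becomes ∫ u**2 du from 0 to 1, with antiderivative u**3/3.
Back in w: F(w) = sin(w)**3/3.
Then F(pi/2) - F(0) = (1/3) - (0) = 1/3.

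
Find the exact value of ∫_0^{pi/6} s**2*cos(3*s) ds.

Integrate by parts twice (u = s^2, dv = cos(3*s) ds).
An antiderivative is F(s) = s**2*sin(3*s)/3 + 2*s*cos(3*s)/9 - 2*sin(3*s)/27.
Then F(pi/6) - F(0) = (-2/27 + pi**2/108) - (0) = -2/27 + pi**2/108.

-2/27 + pi**2/108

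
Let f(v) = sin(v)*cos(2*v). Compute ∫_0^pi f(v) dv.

Use the identity sin(v)cos(2*v) = [sin(3*v) + sin(-v)]/2.
An antiderivative is F(v) = cos(v)/2 - cos(3*v)/6.
Then F(pi) - F(0) = (-1/3) - (1/3) = -2/3.

-2/3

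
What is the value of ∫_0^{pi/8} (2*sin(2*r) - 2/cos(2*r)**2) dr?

-sqrt(2)/2

An antiderivative is F(r) = -cos(2*r) - tan(2*r).
Then F(pi/8) - F(0) = (-1 - sqrt(2)/2) - (-1) = -sqrt(2)/2.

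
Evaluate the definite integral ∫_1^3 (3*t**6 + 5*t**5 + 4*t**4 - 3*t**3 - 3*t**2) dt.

By the power rule, an antiderivative is F(t) = 3*t**7/7 + 5*t**6/6 + 4*t**5/5 - 3*t**4/4 - t**3.
Then F(3) - F(1) = (231201/140) - (131/420) = 173368/105.

173368/105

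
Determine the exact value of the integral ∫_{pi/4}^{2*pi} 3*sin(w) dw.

An antiderivative is F(w) = -3*cos(w).
Then F(2*pi) - F(pi/4) = (-3) - (-3*sqrt(2)/2) = -3 + 3*sqrt(2)/2.

-3 + 3*sqrt(2)/2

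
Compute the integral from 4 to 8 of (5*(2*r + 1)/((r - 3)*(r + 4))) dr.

-5*log(2) + 5*log(3) + 5*log(5)

Factor the denominator: r**2 + r - 12 = (r + 4)(r - 3).
Partial fractions: 5*(2*r + 1)/((r - 3)*(r + 4)) = 5/(r + 4) + 5/(r - 3).
An antiderivative is F(r) = 5*log(r - 3) + 5*log(r + 4).
Then F(8) - F(4) = (5*log(3) + 10*log(2) + 5*log(5)) - (15*log(2)) = -5*log(2) + 5*log(3) + 5*log(5).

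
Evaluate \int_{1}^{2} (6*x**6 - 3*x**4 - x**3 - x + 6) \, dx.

12741/140

By the power rule, an antiderivative is F(x) = 6*x**7/7 - 3*x**5/5 - x**4/4 - x**2/2 + 6*x.
Then F(2) - F(1) = (3378/35) - (771/140) = 12741/140.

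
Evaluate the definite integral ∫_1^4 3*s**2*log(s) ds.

Integrate by parts once (u = ln s, dv = 3*s**2 ds).
An antiderivative is F(s) = s**3*(3*log(s) - 1)/3.
Then F(4) - F(1) = (-64/3 + 128*log(2)) - (-1/3) = -21 + 128*log(2).

-21 + 128*log(2)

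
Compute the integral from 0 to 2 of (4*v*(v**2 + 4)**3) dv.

Let u = v**2 + 4, so du = 2*v dv. When v = 0, u = 4; when v = 2, u = 8.
The integral becomes 2·∫ u**3 du from 4 to 8, with antiderivative u**4/2.
Back in v: F(v) = (v**2 + 4)**4/2.
Then F(2) - F(0) = (2048) - (128) = 1920.

1920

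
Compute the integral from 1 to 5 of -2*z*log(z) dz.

12 - 25*log(5)

Integrate by parts once (u = ln z, dv = -2*z dz).
An antiderivative is F(z) = -z**2*(2*log(z) - 1)/2.
Then F(5) - F(1) = (25/2 - 25*log(5)) - (1/2) = 12 - 25*log(5).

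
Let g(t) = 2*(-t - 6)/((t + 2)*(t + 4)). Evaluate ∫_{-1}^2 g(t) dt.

Factor the denominator: t**2 + 6*t + 8 = (t + 4)(t + 2).
Partial fractions: 2*(-t - 6)/((t + 2)*(t + 4)) = 2/(t + 4) - 4/(t + 2).
An antiderivative is F(t) = -4*log(t + 2) + 2*log(t + 4).
Then F(2) - F(-1) = (log(9/64)) - (log(9)) = -log(64).

-log(64)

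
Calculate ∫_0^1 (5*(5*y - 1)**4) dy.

205

Let u = 5*y - 1, so du = 5 dy. When y = 0, u = -1; when y = 1, u = 4.
The integral becomes ∫ u**4 du from -1 to 4, with antiderivative u**5/5.
Back in y: F(y) = (5*y - 1)**5/5.
Then F(1) - F(0) = (1024/5) - (-1/5) = 205.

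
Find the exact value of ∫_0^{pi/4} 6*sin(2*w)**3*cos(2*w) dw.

3/4

Let u = sin(2*w), so du = 2*cos(2*w) dw. When w = 0, u = 0; when w = pi/4, u = 1.
The integral becomes 3·∫ u**3 du from 0 to 1, with antiderivative 3*u**4/4.
Back in w: F(w) = 3*sin(2*w)**4/4.
Then F(pi/4) - F(0) = (3/4) - (0) = 3/4.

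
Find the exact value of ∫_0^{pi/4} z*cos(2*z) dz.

Integrate by parts once (u = z, dv = cos(2*z) dz).
An antiderivative is F(z) = z*sin(2*z)/2 + cos(2*z)/4.
Then F(pi/4) - F(0) = (pi/8) - (1/4) = -1/4 + pi/8.

-1/4 + pi/8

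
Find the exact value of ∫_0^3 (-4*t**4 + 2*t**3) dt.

-1539/10

By the power rule, an antiderivative is F(t) = -4*t**5/5 + t**4/2.
Then F(3) - F(0) = (-1539/10) - (0) = -1539/10.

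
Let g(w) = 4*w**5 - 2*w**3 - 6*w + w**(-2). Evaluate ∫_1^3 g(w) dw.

By the power rule, an antiderivative is F(w) = 2*w**6/3 - w**4/2 - 3*w**2 - 1/w.
Then F(3) - F(1) = (2509/6) - (-23/6) = 422.

422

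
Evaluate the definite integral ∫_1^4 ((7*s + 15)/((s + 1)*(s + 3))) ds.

Factor the denominator: s**2 + 4*s + 3 = (s + 3)(s + 1).
Partial fractions: (7*s + 15)/((s + 1)*(s + 3)) = 3/(s + 3) + 4/(s + 1).
An antiderivative is F(s) = 4*log(s + 1) + 3*log(s + 3).
Then F(4) - F(1) = (3*log(7) + 4*log(5)) - (10*log(2)) = -10*log(2) + 3*log(7) + 4*log(5).

-10*log(2) + 3*log(7) + 4*log(5)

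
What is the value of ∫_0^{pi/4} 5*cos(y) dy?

An antiderivative is F(y) = 5*sin(y).
Then F(pi/4) - F(0) = (5*sqrt(2)/2) - (0) = 5*sqrt(2)/2.

5*sqrt(2)/2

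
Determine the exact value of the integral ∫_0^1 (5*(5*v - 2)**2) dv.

Let u = 5*v - 2, so du = 5 dv. When v = 0, u = -2; when v = 1, u = 3.
The integral becomes ∫ u**2 du from -2 to 3, with antiderivative u**3/3.
Back in v: F(v) = (5*v - 2)**3/3.
Then F(1) - F(0) = (9) - (-8/3) = 35/3.

35/3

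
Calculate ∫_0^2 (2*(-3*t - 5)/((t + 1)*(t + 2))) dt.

Factor the denominator: t**2 + 3*t + 2 = (t + 2)(t + 1).
Partial fractions: 2*(-3*t - 5)/((t + 1)*(t + 2)) = -2/(t + 2) - 4/(t + 1).
An antiderivative is F(t) = -4*log(t + 1) - 2*log(t + 2).
Then F(2) - F(0) = (-4*log(3) - 4*log(2)) - (-log(4)) = -4*log(3) - 2*log(2).

-4*log(3) - 2*log(2)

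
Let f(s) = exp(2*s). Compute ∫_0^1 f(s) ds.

An antiderivative is F(s) = exp(2*s)/2.
Then F(1) - F(0) = (exp(2)/2) - (1/2) = -1/2 + exp(2)/2.

-1/2 + exp(2)/2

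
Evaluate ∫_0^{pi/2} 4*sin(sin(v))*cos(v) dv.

4 - 4*cos(1)

Let u = sin(v), so du = cos(v) dv. When v = 0, u = 0; when v = pi/2, u = 1.
The integral becomes 4·∫ sin(u) du from 0 to 1, with antiderivative -4*cos(u).
Back in v: F(v) = -4*cos(sin(v)).
Then F(pi/2) - F(0) = (-4*cos(1)) - (-4) = 4 - 4*cos(1).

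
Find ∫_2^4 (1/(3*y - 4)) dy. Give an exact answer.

An antiderivative is F(y) = log(3*y - 4)/3.
Then F(4) - F(2) = (log(2)) - (log(2)/3) = 2*log(2)/3.

2*log(2)/3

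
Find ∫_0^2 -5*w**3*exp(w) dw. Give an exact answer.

Integrate by parts 3 times (u = w^3, dv = -5*exp(w) dw).
An antiderivative is F(w) = (-5*w**3 + 15*w**2 - 30*w + 30)*exp(w).
Then F(2) - F(0) = (-10*exp(2)) - (30) = -10*exp(2) - 30.

-10*exp(2) - 30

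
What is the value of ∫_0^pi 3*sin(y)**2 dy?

Use the identity sin^2(y) = (1 - cos(2*y))/2.
An antiderivative is F(y) = 3*y/2 - 3*sin(2*y)/4.
Then F(pi) - F(0) = (3*pi/2) - (0) = 3*pi/2.

3*pi/2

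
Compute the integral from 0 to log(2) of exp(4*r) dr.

Let u = exp(r), so du = exp(r) dr. When r = 0, u = 1; when r = log(2), u = 2.
The integral becomes ∫ u**3 du from 1 to 2, with antiderivative u**4/4.
Back in r: F(r) = exp(4*r)/4.
Then F(log(2)) - F(0) = (4) - (1/4) = 15/4.

15/4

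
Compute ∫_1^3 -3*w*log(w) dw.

Integrate by parts once (u = ln w, dv = -3*w dw).
An antiderivative is F(w) = -3*w**2*(2*log(w) - 1)/4.
Then F(3) - F(1) = (27/4 - 27*log(3)/2) - (3/4) = 6 - 27*log(3)/2.

6 - 27*log(3)/2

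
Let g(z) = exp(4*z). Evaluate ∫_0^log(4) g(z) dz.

Let u = exp(z), so du = exp(z) dz. When z = 0, u = 1; when z = log(4), u = 4.
The integral becomes ∫ u**3 du from 1 to 4, with antiderivative u**4/4.
Back in z: F(z) = exp(4*z)/4.
Then F(log(4)) - F(0) = (64) - (1/4) = 255/4.

255/4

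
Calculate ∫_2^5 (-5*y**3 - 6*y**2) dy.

By the power rule, an antiderivative is F(y) = -5*y**4/4 - 2*y**3.
Then F(5) - F(2) = (-4125/4) - (-36) = -3981/4.

-3981/4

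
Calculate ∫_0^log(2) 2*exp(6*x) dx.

Let u = exp(x), so du = exp(x) dx. When x = 0, u = 1; when x = log(2), u = 2.
The integral becomes 2·∫ u**5 du from 1 to 2, with antiderivative u**6/3.
Back in x: F(x) = exp(6*x)/3.
Then F(log(2)) - F(0) = (64/3) - (1/3) = 21.

21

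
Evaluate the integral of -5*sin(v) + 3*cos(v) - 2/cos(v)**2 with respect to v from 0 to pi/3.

An antiderivative is F(v) = 3*sin(v) + 5*cos(v) - 2*tan(v).
Then F(pi/3) - F(0) = (5/2 - sqrt(3)/2) - (5) = -5/2 - sqrt(3)/2.

-5/2 - sqrt(3)/2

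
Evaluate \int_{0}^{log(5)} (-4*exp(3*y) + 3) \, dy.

-496/3 + 3*log(5)

An antiderivative is F(y) = -4*exp(3*y)/3 + 3*y.
Then F(log(5)) - F(0) = (-500/3 + 3*log(5)) - (-4/3) = -496/3 + 3*log(5).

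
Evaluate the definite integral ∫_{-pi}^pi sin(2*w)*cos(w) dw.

0

Use the identity sin(2*w)cos(w) = [sin(3*w) + sin(w)]/2.
An antiderivative is F(w) = -cos(w)/2 - cos(3*w)/6.
Then F(pi) - F(-pi) = (2/3) - (2/3) = 0.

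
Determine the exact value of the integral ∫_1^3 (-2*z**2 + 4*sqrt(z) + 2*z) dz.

-12 + 8*sqrt(3)

By the power rule, an antiderivative is F(z) = 8*z**(3/2)/3 - 2*z**3/3 + z**2.
Then F(3) - F(1) = (-9 + 8*sqrt(3)) - (3) = -12 + 8*sqrt(3).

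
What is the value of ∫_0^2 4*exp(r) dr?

An antiderivative is F(r) = 4*exp(r).
Then F(2) - F(0) = (4*exp(2)) - (4) = -4 + 4*exp(2).

-4 + 4*exp(2)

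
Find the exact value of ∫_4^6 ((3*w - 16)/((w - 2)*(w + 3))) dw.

-5*log(7) - 2*log(2) + 10*log(3)

Factor the denominator: w**2 + w - 6 = (w + 3)(w - 2).
Partial fractions: (3*w - 16)/((w - 2)*(w + 3)) = 5/(w + 3) - 2/(w - 2).
An antiderivative is F(w) = -2*log(w - 2) + 5*log(w + 3).
Then F(6) - F(4) = (-4*log(2) + 10*log(3)) - (-2*log(2) + 5*log(7)) = -5*log(7) - 2*log(2) + 10*log(3).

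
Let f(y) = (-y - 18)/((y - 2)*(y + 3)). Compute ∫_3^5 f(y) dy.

Factor the denominator: y**2 + y - 6 = (y + 3)(y - 2).
Partial fractions: (-y - 18)/((y - 2)*(y + 3)) = 3/(y + 3) - 4/(y - 2).
An antiderivative is F(y) = -4*log(y - 2) + 3*log(y + 3).
Then F(5) - F(3) = (-4*log(3) + 9*log(2)) - (3*log(2) + 3*log(3)) = -7*log(3) + 6*log(2).

-7*log(3) + 6*log(2)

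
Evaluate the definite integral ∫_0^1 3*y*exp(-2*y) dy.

3/4 - 9*exp(-2)/4

Integrate by parts once (u = y, dv = 3*exp(-2*y) dy).
An antiderivative is F(y) = (-6*y - 3)*exp(-2*y)/4.
Then F(1) - F(0) = (-9*exp(-2)/4) - (-3/4) = 3/4 - 9*exp(-2)/4.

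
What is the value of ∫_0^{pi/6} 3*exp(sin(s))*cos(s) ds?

-3 + 3*exp(1/2)

Let u = sin(s), so du = cos(s) ds. When s = 0, u = 0; when s = pi/6, u = 1/2.
The integral becomes 3·∫ exp(u) du from 0 to 1/2, with antiderivative 3*exp(u).
Back in s: F(s) = 3*exp(sin(s)).
Then F(pi/6) - F(0) = (3*exp(1/2)) - (3) = -3 + 3*exp(1/2).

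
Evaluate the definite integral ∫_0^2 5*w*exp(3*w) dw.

Integrate by parts once (u = w, dv = 5*exp(3*w) dw).
An antiderivative is F(w) = (15*w - 5)*exp(3*w)/9.
Then F(2) - F(0) = (25*exp(6)/9) - (-5/9) = 5/9 + 25*exp(6)/9.

5/9 + 25*exp(6)/9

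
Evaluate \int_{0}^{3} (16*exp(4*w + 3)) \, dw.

-4*(1 - exp(12))*exp(3)

Let u = 4*w + 3, so du = 4 dw. When w = 0, u = 3; when w = 3, u = 15.
The integral becomes 4·∫ exp(u) du from 3 to 15, with antiderivative 4*exp(u).
Back in w: F(w) = 4*exp(4*w + 3).
Then F(3) - F(0) = (4*exp(15)) - (4*exp(3)) = -4*(1 - exp(12))*exp(3).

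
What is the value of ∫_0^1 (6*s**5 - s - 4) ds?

By the power rule, an antiderivative is F(s) = s**6 - s**2/2 - 4*s.
Then F(1) - F(0) = (-7/2) - (0) = -7/2.

-7/2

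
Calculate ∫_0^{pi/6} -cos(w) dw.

-1/2

An antiderivative is F(w) = -sin(w).
Then F(pi/6) - F(0) = (-1/2) - (0) = -1/2.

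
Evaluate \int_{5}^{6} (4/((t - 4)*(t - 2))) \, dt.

Factor the denominator: t**2 - 6*t + 8 = (t - 2)(t - 4).
Partial fractions: 4/((t - 4)*(t - 2)) = -2/(t - 2) + 2/(t - 4).
An antiderivative is F(t) = 2*log(t - 4) - 2*log(t - 2).
Then F(6) - F(5) = (-log(4)) - (-log(9)) = log(9/4).

log(9/4)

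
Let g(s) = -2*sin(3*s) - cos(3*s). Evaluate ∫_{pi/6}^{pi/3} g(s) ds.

-1/3

An antiderivative is F(s) = -sin(3*s)/3 + 2*cos(3*s)/3.
Then F(pi/3) - F(pi/6) = (-2/3) - (-1/3) = -1/3.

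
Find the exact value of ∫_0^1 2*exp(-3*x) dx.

2/3 - 2*exp(-3)/3

An antiderivative is F(x) = -2*exp(-3*x)/3.
Then F(1) - F(0) = (-2*exp(-3)/3) - (-2/3) = 2/3 - 2*exp(-3)/3.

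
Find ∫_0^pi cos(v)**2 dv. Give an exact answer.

Use the identity cos^2(v) = (1 + cos(2*v))/2.
An antiderivative is F(v) = v/2 + sin(2*v)/4.
Then F(pi) - F(0) = (pi/2) - (0) = pi/2.

pi/2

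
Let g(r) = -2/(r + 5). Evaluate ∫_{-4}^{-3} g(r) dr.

An antiderivative is F(r) = -2*log(r + 5).
Then F(-3) - F(-4) = (-log(4)) - (0) = -log(4).

-log(4)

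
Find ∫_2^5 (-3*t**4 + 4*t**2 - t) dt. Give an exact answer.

-17103/10

By the power rule, an antiderivative is F(t) = -3*t**5/5 + 4*t**3/3 - t**2/2.
Then F(5) - F(2) = (-10325/6) - (-158/15) = -17103/10.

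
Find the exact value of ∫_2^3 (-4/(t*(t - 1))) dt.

Factor the denominator: t**2 - t = t(t - 1).
Partial fractions: -4/(t*(t - 1)) = 4/t - 4/(t - 1).
An antiderivative is F(t) = 4*log(t) - 4*log(t - 1).
Then F(3) - F(2) = (log(81/16)) - (log(16)) = -8*log(2) + 4*log(3).

-8*log(2) + 4*log(3)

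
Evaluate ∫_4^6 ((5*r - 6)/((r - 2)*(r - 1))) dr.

log(80/3)

Factor the denominator: r**2 - 3*r + 2 = (r - 1)(r - 2).
Partial fractions: (5*r - 6)/((r - 2)*(r - 1)) = 1/(r - 1) + 4/(r - 2).
An antiderivative is F(r) = 4*log(r - 2) + log(r - 1).
Then F(6) - F(4) = (log(5) + 8*log(2)) - (log(48)) = log(80/3).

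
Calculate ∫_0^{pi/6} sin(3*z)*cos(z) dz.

5/16

Use the identity sin(3*z)cos(z) = [sin(4*z) + sin(2*z)]/2.
An antiderivative is F(z) = -cos(2*z)/4 - cos(4*z)/8.
Then F(pi/6) - F(0) = (-1/16) - (-3/8) = 5/16.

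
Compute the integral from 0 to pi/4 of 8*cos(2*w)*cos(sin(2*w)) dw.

4*sin(1)

Let u = sin(2*w), so du = 2*cos(2*w) dw. When w = 0, u = 0; when w = pi/4, u = 1.
The integral becomes 4·∫ cos(u) du from 0 to 1, with antiderivative 4*sin(u).
Back in w: F(w) = 4*sin(sin(2*w)).
Then F(pi/4) - F(0) = (4*sin(1)) - (0) = 4*sin(1).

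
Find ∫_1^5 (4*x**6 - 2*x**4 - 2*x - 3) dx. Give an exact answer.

1517484/35

By the power rule, an antiderivative is F(x) = 4*x**7/7 - 2*x**5/5 - x**2 - 3*x.
Then F(5) - F(1) = (303470/7) - (-134/35) = 1517484/35.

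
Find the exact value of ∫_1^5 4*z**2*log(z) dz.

Integrate by parts once (u = ln z, dv = 4*z**2 dz).
An antiderivative is F(z) = 4*z**3*(3*log(z) - 1)/9.
Then F(5) - F(1) = (-500/9 + 500*log(5)/3) - (-4/9) = -496/9 + 500*log(5)/3.

-496/9 + 500*log(5)/3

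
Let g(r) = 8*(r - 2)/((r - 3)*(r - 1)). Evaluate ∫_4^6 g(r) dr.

4*log(5)

Factor the denominator: r**2 - 4*r + 3 = (r - 1)(r - 3).
Partial fractions: 8*(r - 2)/((r - 3)*(r - 1)) = 4/(r - 1) + 4/(r - 3).
An antiderivative is F(r) = 4*log(r - 3) + 4*log(r - 1).
Then F(6) - F(4) = (4*log(3) + 4*log(5)) - (log(81)) = 4*log(5).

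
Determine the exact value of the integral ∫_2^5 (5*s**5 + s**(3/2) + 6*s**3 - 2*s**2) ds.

-8*sqrt(2)/5 + 10*sqrt(5) + 13803

By the power rule, an antiderivative is F(s) = 5*s**6/6 + 2*s**(5/2)/5 + 3*s**4/2 - 2*s**3/3.
Then F(5) - F(2) = (10*sqrt(5) + 13875) - (8*sqrt(2)/5 + 72) = -8*sqrt(2)/5 + 10*sqrt(5) + 13803.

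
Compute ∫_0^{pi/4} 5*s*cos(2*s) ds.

Integrate by parts once (u = s, dv = 5*cos(2*s) ds).
An antiderivative is F(s) = 5*s*sin(2*s)/2 + 5*cos(2*s)/4.
Then F(pi/4) - F(0) = (5*pi/8) - (5/4) = -5/4 + 5*pi/8.

-5/4 + 5*pi/8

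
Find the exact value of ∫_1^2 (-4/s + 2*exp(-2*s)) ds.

-4*log(2) - exp(-4) + exp(-2)

An antiderivative is F(s) = -4*log(s) - exp(-2*s).
Then F(2) - F(1) = (-4*log(2) - exp(-4)) - (-exp(-2)) = -4*log(2) - exp(-4) + exp(-2).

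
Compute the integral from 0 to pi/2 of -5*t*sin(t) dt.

Integrate by parts once (u = t, dv = -5*sin(t) dt).
An antiderivative is F(t) = 5*t*cos(t) - 5*sin(t).
Then F(pi/2) - F(0) = (-5) - (0) = -5.

-5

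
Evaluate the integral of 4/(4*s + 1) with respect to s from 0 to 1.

Let u = 4*s + 1, so du = 4 ds. When s = 0, u = 1; when s = 1, u = 5.
The integral becomes ∫ 1/u du from 1 to 5, with antiderivative log(u).
Back in s: F(s) = log(4*s + 1).
Then F(1) - F(0) = (log(5)) - (0) = log(5).

log(5)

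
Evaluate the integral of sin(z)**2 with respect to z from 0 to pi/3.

Use the identity sin^2(z) = (1 - cos(2*z))/2.
An antiderivative is F(z) = z/2 - sin(2*z)/4.
Then F(pi/3) - F(0) = (-sqrt(3)/8 + pi/6) - (0) = -sqrt(3)/8 + pi/6.

-sqrt(3)/8 + pi/6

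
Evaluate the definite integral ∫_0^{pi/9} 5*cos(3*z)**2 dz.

Use the identity cos^2(3*z) = (1 + cos(6*z))/2.
An antiderivative is F(z) = 5*z/2 + 5*sin(6*z)/12.
Then F(pi/9) - F(0) = (5*sqrt(3)/24 + 5*pi/18) - (0) = 5*sqrt(3)/24 + 5*pi/18.

5*sqrt(3)/24 + 5*pi/18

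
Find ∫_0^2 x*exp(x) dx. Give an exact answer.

Integrate by parts once (u = x, dv = exp(x) dx).
An antiderivative is F(x) = (x - 1)*exp(x).
Then F(2) - F(0) = (exp(2)) - (-1) = 1 + exp(2).

1 + exp(2)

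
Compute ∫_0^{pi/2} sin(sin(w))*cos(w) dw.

Let u = sin(w), so du = cos(w) dw. When w = 0, u = 0; when w = pi/2, u = 1.
The integral becomes ∫ sin(u) du from 0 to 1, with antiderivative -cos(u).
Back in w: F(w) = -cos(sin(w)).
Then F(pi/2) - F(0) = (-cos(1)) - (-1) = 1 - cos(1).

1 - cos(1)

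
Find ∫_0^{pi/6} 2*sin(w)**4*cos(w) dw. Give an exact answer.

1/80

Let u = sin(w), so du = cos(w) dw. When w = 0, u = 0; when w = pi/6, u = 1/2.
The integral becomes 2·∫ u**4 du from 0 to 1/2, with antiderivative 2*u**5/5.
Back in w: F(w) = 2*sin(w)**5/5.
Then F(pi/6) - F(0) = (1/80) - (0) = 1/80.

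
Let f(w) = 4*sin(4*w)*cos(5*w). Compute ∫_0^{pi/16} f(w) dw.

-16/9 + 2*sin(pi/16)/9 + 2*cos(pi/16)

Use the identity sin(4*w)cos(5*w) = [sin(9*w) + sin(-w)]/2.
An antiderivative is F(w) = 2*cos(w) - 2*cos(9*w)/9.
Then F(pi/16) - F(0) = (2*sin(pi/16)/9 + 2*cos(pi/16)) - (16/9) = -16/9 + 2*sin(pi/16)/9 + 2*cos(pi/16).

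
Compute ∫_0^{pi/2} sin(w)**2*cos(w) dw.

1/3

Let u = sin(w), so du = cos(w) dw. When w = 0, u = 0; when w = pi/2, u = 1.
The integral becomes ∫ u**2 du from 0 to 1, with antiderivative u**3/3.
Back in w: F(w) = sin(w)**3/3.
Then F(pi/2) - F(0) = (1/3) - (0) = 1/3.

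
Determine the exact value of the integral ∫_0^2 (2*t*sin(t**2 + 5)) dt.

Let u = t**2 + 5, so du = 2*t dt. When t = 0, u = 5; when t = 2, u = 9.
The integral becomes ∫ sin(u) du from 5 to 9, with antiderivative -cos(u).
Back in t: F(t) = -cos(t**2 + 5).
Then F(2) - F(0) = (-cos(9)) - (-cos(5)) = cos(5) - cos(9).

cos(5) - cos(9)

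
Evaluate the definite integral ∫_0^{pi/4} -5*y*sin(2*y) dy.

-5/4

Integrate by parts once (u = y, dv = -5*sin(2*y) dy).
An antiderivative is F(y) = 5*y*cos(2*y)/2 - 5*sin(2*y)/4.
Then F(pi/4) - F(0) = (-5/4) - (0) = -5/4.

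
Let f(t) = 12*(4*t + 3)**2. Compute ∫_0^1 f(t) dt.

316

Let u = 4*t + 3, so du = 4 dt. When t = 0, u = 3; when t = 1, u = 7.
The integral becomes 3·∫ u**2 du from 3 to 7, with antiderivative u**3.
Back in t: F(t) = (4*t + 3)**3.
Then F(1) - F(0) = (343) - (27) = 316.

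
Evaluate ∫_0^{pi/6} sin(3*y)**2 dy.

Use the identity sin^2(3*y) = (1 - cos(6*y))/2.
An antiderivative is F(y) = y/2 - sin(6*y)/12.
Then F(pi/6) - F(0) = (pi/12) - (0) = pi/12.

pi/12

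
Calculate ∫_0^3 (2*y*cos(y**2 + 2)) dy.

sin(11) - sin(2)

Let u = y**2 + 2, so du = 2*y dy. When y = 0, u = 2; when y = 3, u = 11.
The integral becomes ∫ cos(u) du from 2 to 11, with antiderivative sin(u).
Back in y: F(y) = sin(y**2 + 2).
Then F(3) - F(0) = (sin(11)) - (sin(2)) = sin(11) - sin(2).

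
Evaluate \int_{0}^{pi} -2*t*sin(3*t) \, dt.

-2*pi/3

Integrate by parts once (u = t, dv = -2*sin(3*t) dt).
An antiderivative is F(t) = 2*t*cos(3*t)/3 - 2*sin(3*t)/9.
Then F(pi) - F(0) = (-2*pi/3) - (0) = -2*pi/3.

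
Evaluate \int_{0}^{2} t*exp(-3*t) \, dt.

(-7 + exp(6))*exp(-6)/9

Integrate by parts once (u = t, dv = exp(-3*t) dt).
An antiderivative is F(t) = (-3*t - 1)*exp(-3*t)/9.
Then F(2) - F(0) = (-7*exp(-6)/9) - (-1/9) = (-7 + exp(6))*exp(-6)/9.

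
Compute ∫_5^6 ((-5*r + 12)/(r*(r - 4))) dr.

Factor the denominator: r**2 - 4*r = r(r - 4).
Partial fractions: (-5*r + 12)/(r*(r - 4)) = -3/r - 2/(r - 4).
An antiderivative is F(r) = -3*log(r) - 2*log(r - 4).
Then F(6) - F(5) = (-5*log(2) - 3*log(3)) - (-3*log(5)) = -5*log(2) - 3*log(3) + 3*log(5).

-5*log(2) - 3*log(3) + 3*log(5)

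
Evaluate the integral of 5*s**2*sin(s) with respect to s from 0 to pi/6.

-10 - 5*sqrt(3)*pi**2/72 + 5*pi/6 + 5*sqrt(3)

Integrate by parts twice (u = s^2, dv = 5*sin(s) ds).
An antiderivative is F(s) = -5*s**2*cos(s) + 10*s*sin(s) + 10*cos(s).
Then F(pi/6) - F(0) = (-5*sqrt(3)*pi**2/72 + 5*pi/6 + 5*sqrt(3)) - (10) = -10 - 5*sqrt(3)*pi**2/72 + 5*pi/6 + 5*sqrt(3).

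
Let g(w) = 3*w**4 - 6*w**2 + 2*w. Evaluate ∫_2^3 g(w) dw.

468/5

By the power rule, an antiderivative is F(w) = 3*w**5/5 - 2*w**3 + w**2.
Then F(3) - F(2) = (504/5) - (36/5) = 468/5.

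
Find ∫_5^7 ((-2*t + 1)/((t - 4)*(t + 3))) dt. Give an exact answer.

log(4/15)

Factor the denominator: t**2 - t - 12 = (t + 3)(t - 4).
Partial fractions: (-2*t + 1)/((t - 4)*(t + 3)) = -1/(t + 3) - 1/(t - 4).
An antiderivative is F(t) = -log(t - 4) - log(t + 3).
Then F(7) - F(5) = (-log(30)) - (-log(8)) = log(4/15).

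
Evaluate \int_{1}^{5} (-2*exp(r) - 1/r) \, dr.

An antiderivative is F(r) = -2*exp(r) - log(r).
Then F(5) - F(1) = (-2*exp(5) - log(5)) - (-2*exp(1)) = -2*exp(5) - log(5) + 2*exp(1).

-2*exp(5) - log(5) + 2*exp(1)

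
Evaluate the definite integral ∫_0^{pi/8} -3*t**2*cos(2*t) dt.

3*sqrt(2)*(-8*pi - pi**2 + 32)/256

Integrate by parts twice (u = t^2, dv = -3*cos(2*t) dt).
An antiderivative is F(t) = -3*t**2*sin(2*t)/2 - 3*t*cos(2*t)/2 + 3*sin(2*t)/4.
Then F(pi/8) - F(0) = (3*sqrt(2)*(-8*pi - pi**2 + 32)/256) - (0) = 3*sqrt(2)*(-8*pi - pi**2 + 32)/256.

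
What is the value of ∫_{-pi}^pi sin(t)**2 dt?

pi

Use the identity sin^2(t) = (1 - cos(2*t))/2.
An antiderivative is F(t) = t/2 - sin(2*t)/4.
Then F(pi) - F(-pi) = (pi/2) - (-pi/2) = pi.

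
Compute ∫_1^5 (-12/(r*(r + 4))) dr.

-6*log(5) + 6*log(3)

Factor the denominator: r**2 + 4*r = (r + 4)r.
Partial fractions: -12/(r*(r + 4)) = 3/(r + 4) - 3/r.
An antiderivative is F(r) = -3*log(r) + 3*log(r + 4).
Then F(5) - F(1) = (-3*log(5) + 6*log(3)) - (3*log(5)) = -6*log(5) + 6*log(3).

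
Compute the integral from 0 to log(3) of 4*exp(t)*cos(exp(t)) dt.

Let u = exp(t), so du = exp(t) dt. When t = 0, u = 1; when t = log(3), u = 3.
The integral becomes 4·∫ cos(u) du from 1 to 3, with antiderivative 4*sin(u).
Back in t: F(t) = 4*sin(exp(t)).
Then F(log(3)) - F(0) = (4*sin(3)) - (4*sin(1)) = -4*sin(1) + 4*sin(3).

-4*sin(1) + 4*sin(3)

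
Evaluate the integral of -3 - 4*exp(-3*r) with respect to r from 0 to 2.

-22/3 + 4*exp(-6)/3

An antiderivative is F(r) = -3*r + 4*exp(-3*r)/3.
Then F(2) - F(0) = (-6 + 4*exp(-6)/3) - (4/3) = -22/3 + 4*exp(-6)/3.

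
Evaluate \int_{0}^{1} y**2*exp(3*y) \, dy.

-2/27 + 5*exp(3)/27

Integrate by parts twice (u = y^2, dv = exp(3*y) dy).
An antiderivative is F(y) = (9*y**2 - 6*y + 2)*exp(3*y)/27.
Then F(1) - F(0) = (5*exp(3)/27) - (2/27) = -2/27 + 5*exp(3)/27.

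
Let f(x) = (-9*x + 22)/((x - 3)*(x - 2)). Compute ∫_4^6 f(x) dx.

-5*log(3) - 4*log(2)

Factor the denominator: x**2 - 5*x + 6 = (x - 2)(x - 3).
Partial fractions: (-9*x + 22)/((x - 3)*(x - 2)) = -4/(x - 2) - 5/(x - 3).
An antiderivative is F(x) = -5*log(x - 3) - 4*log(x - 2).
Then F(6) - F(4) = (-8*log(2) - 5*log(3)) - (-log(16)) = -5*log(3) - 4*log(2).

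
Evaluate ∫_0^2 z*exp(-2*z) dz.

(-5 + exp(4))*exp(-4)/4

Integrate by parts once (u = z, dv = exp(-2*z) dz).
An antiderivative is F(z) = (-2*z - 1)*exp(-2*z)/4.
Then F(2) - F(0) = (-5*exp(-4)/4) - (-1/4) = (-5 + exp(4))*exp(-4)/4.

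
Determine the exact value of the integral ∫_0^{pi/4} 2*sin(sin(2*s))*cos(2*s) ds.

1 - cos(1)

Let u = sin(2*s), so du = 2*cos(2*s) ds. When s = 0, u = 0; when s = pi/4, u = 1.
The integral becomes ∫ sin(u) du from 0 to 1, with antiderivative -cos(u).
Back in s: F(s) = -cos(sin(2*s)).
Then F(pi/4) - F(0) = (-cos(1)) - (-1) = 1 - cos(1).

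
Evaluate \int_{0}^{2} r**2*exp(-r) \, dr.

2 - 10*exp(-2)

Integrate by parts twice (u = r^2, dv = exp(-r) dr).
An antiderivative is F(r) = (-r**2 - 2*r - 2)*exp(-r).
Then F(2) - F(0) = (-10*exp(-2)) - (-2) = 2 - 10*exp(-2).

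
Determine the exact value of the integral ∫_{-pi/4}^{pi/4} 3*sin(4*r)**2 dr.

3*pi/4

Use the identity sin^2(4*r) = (1 - cos(8*r))/2.
An antiderivative is F(r) = 3*r/2 - 3*sin(8*r)/16.
Then F(pi/4) - F(-pi/4) = (3*pi/8) - (-3*pi/8) = 3*pi/4.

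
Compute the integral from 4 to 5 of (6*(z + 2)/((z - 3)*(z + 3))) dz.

-log(7) + 8*log(2)

Factor the denominator: z**2 - 9 = (z + 3)(z - 3).
Partial fractions: 6*(z + 2)/((z - 3)*(z + 3)) = 1/(z + 3) + 5/(z - 3).
An antiderivative is F(z) = 5*log(z - 3) + log(z + 3).
Then F(5) - F(4) = (8*log(2)) - (log(7)) = -log(7) + 8*log(2).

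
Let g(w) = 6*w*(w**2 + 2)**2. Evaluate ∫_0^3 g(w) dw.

Let u = w**2 + 2, so du = 2*w dw. When w = 0, u = 2; when w = 3, u = 11.
The integral becomes 3·∫ u**2 du from 2 to 11, with antiderivative u**3.
Back in w: F(w) = (w**2 + 2)**3.
Then F(3) - F(0) = (1331) - (8) = 1323.

1323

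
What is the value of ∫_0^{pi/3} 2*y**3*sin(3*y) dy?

Integrate by parts 3 times (u = y^3, dv = 2*sin(3*y) dy).
An antiderivative is F(y) = -2*y**3*cos(3*y)/3 + 2*y**2*sin(3*y)/3 + 4*y*cos(3*y)/9 - 4*sin(3*y)/27.
Then F(pi/3) - F(0) = (2*pi*(-6 + pi**2)/81) - (0) = 2*pi*(-6 + pi**2)/81.

2*pi*(-6 + pi**2)/81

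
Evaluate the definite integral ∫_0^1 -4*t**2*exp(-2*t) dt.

Integrate by parts twice (u = t^2, dv = -4*exp(-2*t) dt).
An antiderivative is F(t) = (2*t**2 + 2*t + 1)*exp(-2*t).
Then F(1) - F(0) = (5*exp(-2)) - (1) = -1 + 5*exp(-2).

-1 + 5*exp(-2)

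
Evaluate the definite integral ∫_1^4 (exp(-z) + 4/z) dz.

An antiderivative is F(z) = 4*log(z) - exp(-z).
Then F(4) - F(1) = (-exp(-4) + 8*log(2)) - (-exp(-1)) = -exp(-4) + exp(-1) + 8*log(2).

-exp(-4) + exp(-1) + 8*log(2)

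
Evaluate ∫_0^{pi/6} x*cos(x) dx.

-1 + pi/12 + sqrt(3)/2

Integrate by parts once (u = x, dv = cos(x) dx).
An antiderivative is F(x) = x*sin(x) + cos(x).
Then F(pi/6) - F(0) = (pi/12 + sqrt(3)/2) - (1) = -1 + pi/12 + sqrt(3)/2.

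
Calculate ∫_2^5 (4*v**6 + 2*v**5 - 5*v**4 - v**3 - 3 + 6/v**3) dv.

By the power rule, an antiderivative is F(v) = 4*v**7/7 + v**6/3 - v**5 - v**4/4 - 3*v - 3/v**2.
Then F(5) - F(2) = (97765123/2100) - (4345/84) = 16276083/350.

16276083/350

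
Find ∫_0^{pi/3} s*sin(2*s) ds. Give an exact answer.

sqrt(3)/8 + pi/12

Integrate by parts once (u = s, dv = sin(2*s) ds).
An antiderivative is F(s) = -s*cos(2*s)/2 + sin(2*s)/4.
Then F(pi/3) - F(0) = (sqrt(3)/8 + pi/12) - (0) = sqrt(3)/8 + pi/12.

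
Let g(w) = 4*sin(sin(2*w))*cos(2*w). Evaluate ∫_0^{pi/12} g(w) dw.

2 - 2*cos(1/2)

Let u = sin(2*w), so du = 2*cos(2*w) dw. When w = 0, u = 0; when w = pi/12, u = 1/2.
The integral becomes 2·∫ sin(u) du from 0 to 1/2, with antiderivative -2*cos(u).
Back in w: F(w) = -2*cos(sin(2*w)).
Then F(pi/12) - F(0) = (-2*cos(1/2)) - (-2) = 2 - 2*cos(1/2).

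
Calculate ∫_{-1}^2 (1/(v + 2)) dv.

An antiderivative is F(v) = log(v + 2).
Then F(2) - F(-1) = (log(4)) - (0) = log(4).

log(4)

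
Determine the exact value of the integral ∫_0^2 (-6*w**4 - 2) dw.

-212/5

By the power rule, an antiderivative is F(w) = -6*w**5/5 - 2*w.
Then F(2) - F(0) = (-212/5) - (0) = -212/5.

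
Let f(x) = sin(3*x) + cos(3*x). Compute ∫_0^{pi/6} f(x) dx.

An antiderivative is F(x) = sin(3*x)/3 - cos(3*x)/3.
Then F(pi/6) - F(0) = (1/3) - (-1/3) = 2/3.

2/3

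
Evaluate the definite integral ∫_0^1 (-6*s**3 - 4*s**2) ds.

-17/6

By the power rule, an antiderivative is F(s) = -3*s**4/2 - 4*s**3/3.
Then F(1) - F(0) = (-17/6) - (0) = -17/6.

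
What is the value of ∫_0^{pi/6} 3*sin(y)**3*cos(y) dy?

Let u = sin(y), so du = cos(y) dy. When y = 0, u = 0; when y = pi/6, u = 1/2.
The integral becomes 3·∫ u**3 du from 0 to 1/2, with antiderivative 3*u**4/4.
Back in y: F(y) = 3*sin(y)**4/4.
Then F(pi/6) - F(0) = (3/64) - (0) = 3/64.

3/64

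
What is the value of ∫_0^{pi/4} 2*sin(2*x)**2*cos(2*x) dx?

1/3

Let u = sin(2*x), so du = 2*cos(2*x) dx. When x = 0, u = 0; when x = pi/4, u = 1.
The integral becomes ∫ u**2 du from 0 to 1, with antiderivative u**3/3.
Back in x: F(x) = sin(2*x)**3/3.
Then F(pi/4) - F(0) = (1/3) - (0) = 1/3.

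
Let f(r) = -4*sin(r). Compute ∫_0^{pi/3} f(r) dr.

An antiderivative is F(r) = 4*cos(r).
Then F(pi/3) - F(0) = (2) - (4) = -2.

-2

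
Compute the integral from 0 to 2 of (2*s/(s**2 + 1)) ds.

Let u = s**2 + 1, so du = 2*s ds. When s = 0, u = 1; when s = 2, u = 5.
The integral becomes ∫ 1/u du from 1 to 5, with antiderivative log(u).
Back in s: F(s) = log(s**2 + 1).
Then F(2) - F(0) = (log(5)) - (0) = log(5).

log(5)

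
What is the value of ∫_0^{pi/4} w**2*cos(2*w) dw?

-1/4 + pi**2/32

Integrate by parts twice (u = w^2, dv = cos(2*w) dw).
An antiderivative is F(w) = w**2*sin(2*w)/2 + w*cos(2*w)/2 - sin(2*w)/4.
Then F(pi/4) - F(0) = (-1/4 + pi**2/32) - (0) = -1/4 + pi**2/32.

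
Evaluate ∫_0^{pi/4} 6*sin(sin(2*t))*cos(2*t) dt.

3 - 3*cos(1)

Let u = sin(2*t), so du = 2*cos(2*t) dt. When t = 0, u = 0; when t = pi/4, u = 1.
The integral becomes 3·∫ sin(u) du from 0 to 1, with antiderivative -3*cos(u).
Back in t: F(t) = -3*cos(sin(2*t)).
Then F(pi/4) - F(0) = (-3*cos(1)) - (-3) = 3 - 3*cos(1).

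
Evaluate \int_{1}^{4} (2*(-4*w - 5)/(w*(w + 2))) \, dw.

Factor the denominator: w**2 + 2*w = (w + 2)w.
Partial fractions: 2*(-4*w - 5)/(w*(w + 2)) = -3/(w + 2) - 5/w.
An antiderivative is F(w) = -5*log(w) - 3*log(w + 2).
Then F(4) - F(1) = (-13*log(2) - 3*log(3)) - (-log(27)) = -13*log(2).

-13*log(2)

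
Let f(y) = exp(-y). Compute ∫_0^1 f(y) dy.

1 - exp(-1)

An antiderivative is F(y) = -exp(-y).
Then F(1) - F(0) = (-exp(-1)) - (-1) = 1 - exp(-1).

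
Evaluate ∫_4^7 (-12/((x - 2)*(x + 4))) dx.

-2*log(5) - 4*log(2) + 2*log(11)

Factor the denominator: x**2 + 2*x - 8 = (x + 4)(x - 2).
Partial fractions: -12/((x - 2)*(x + 4)) = 2/(x + 4) - 2/(x - 2).
An antiderivative is F(x) = -2*log(x - 2) + 2*log(x + 4).
Then F(7) - F(4) = (-2*log(5) + 2*log(11)) - (log(16)) = -2*log(5) - 4*log(2) + 2*log(11).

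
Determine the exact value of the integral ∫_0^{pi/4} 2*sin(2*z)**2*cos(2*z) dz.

1/3

Let u = sin(2*z), so du = 2*cos(2*z) dz. When z = 0, u = 0; when z = pi/4, u = 1.
The integral becomes ∫ u**2 du from 0 to 1, with antiderivative u**3/3.
Back in z: F(z) = sin(2*z)**3/3.
Then F(pi/4) - F(0) = (1/3) - (0) = 1/3.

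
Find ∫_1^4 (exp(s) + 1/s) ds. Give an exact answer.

An antiderivative is F(s) = exp(s) + log(s).
Then F(4) - F(1) = (log(4) + exp(4)) - (exp(1)) = -exp(1) + log(4) + exp(4).

-exp(1) + log(4) + exp(4)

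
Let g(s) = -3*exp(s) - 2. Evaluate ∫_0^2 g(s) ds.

-3*exp(2) - 1

An antiderivative is F(s) = -2*s - 3*exp(s).
Then F(2) - F(0) = (-3*exp(2) - 4) - (-3) = -3*exp(2) - 1.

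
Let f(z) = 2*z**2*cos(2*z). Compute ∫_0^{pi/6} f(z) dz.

-sqrt(3)/4 + sqrt(3)*pi**2/72 + pi/12

Integrate by parts twice (u = z^2, dv = 2*cos(2*z) dz).
An antiderivative is F(z) = z**2*sin(2*z) + z*cos(2*z) - sin(2*z)/2.
Then F(pi/6) - F(0) = (-sqrt(3)/4 + sqrt(3)*pi**2/72 + pi/12) - (0) = -sqrt(3)/4 + sqrt(3)*pi**2/72 + pi/12.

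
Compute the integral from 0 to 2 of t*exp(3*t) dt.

Integrate by parts once (u = t, dv = exp(3*t) dt).
An antiderivative is F(t) = (3*t - 1)*exp(3*t)/9.
Then F(2) - F(0) = (5*exp(6)/9) - (-1/9) = 1/9 + 5*exp(6)/9.

1/9 + 5*exp(6)/9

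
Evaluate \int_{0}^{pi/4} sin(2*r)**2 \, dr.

Use the identity sin^2(2*r) = (1 - cos(4*r))/2.
An antiderivative is F(r) = r/2 - sin(4*r)/8.
Then F(pi/4) - F(0) = (pi/8) - (0) = pi/8.

pi/8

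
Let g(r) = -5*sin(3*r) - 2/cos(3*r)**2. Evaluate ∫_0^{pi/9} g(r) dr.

-2*sqrt(3)/3 - 5/6

An antiderivative is F(r) = 5*cos(3*r)/3 - 2*tan(3*r)/3.
Then F(pi/9) - F(0) = (5/6 - 2*sqrt(3)/3) - (5/3) = -2*sqrt(3)/3 - 5/6.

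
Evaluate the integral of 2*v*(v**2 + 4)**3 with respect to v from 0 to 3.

28305/4

Let u = v**2 + 4, so du = 2*v dv. When v = 0, u = 4; when v = 3, u = 13.
The integral becomes ∫ u**3 du from 4 to 13, with antiderivative u**4/4.
Back in v: F(v) = (v**2 + 4)**4/4.
Then F(3) - F(0) = (28561/4) - (64) = 28305/4.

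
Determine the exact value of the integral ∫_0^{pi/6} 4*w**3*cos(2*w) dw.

Integrate by parts 3 times (u = w^3, dv = 4*cos(2*w) dw).
An antiderivative is F(w) = 2*w**3*sin(2*w) + 3*w**2*cos(2*w) - 3*w*sin(2*w) - 3*cos(2*w)/2.
Then F(pi/6) - F(0) = (-sqrt(3)*pi/4 - 3/4 + sqrt(3)*pi**3/216 + pi**2/24) - (-3/2) = -sqrt(3)*pi/4 + sqrt(3)*pi**3/216 + pi**2/24 + 3/4.

-sqrt(3)*pi/4 + sqrt(3)*pi**3/216 + pi**2/24 + 3/4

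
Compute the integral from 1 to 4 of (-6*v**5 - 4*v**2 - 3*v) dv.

By the power rule, an antiderivative is F(v) = -v**6 - 4*v**3/3 - 3*v**2/2.
Then F(4) - F(1) = (-12616/3) - (-23/6) = -8403/2.

-8403/2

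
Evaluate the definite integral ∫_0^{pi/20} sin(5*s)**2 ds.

Use the identity sin^2(5*s) = (1 - cos(10*s))/2.
An antiderivative is F(s) = s/2 - sin(10*s)/20.
Then F(pi/20) - F(0) = (-1/20 + pi/40) - (0) = -1/20 + pi/40.

-1/20 + pi/40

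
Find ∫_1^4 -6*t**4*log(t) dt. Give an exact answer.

6138/25 - 12288*log(2)/5

Integrate by parts once (u = ln t, dv = -6*t**4 dt).
An antiderivative is F(t) = -6*t**5*(5*log(t) - 1)/25.
Then F(4) - F(1) = (6144/25 - 12288*log(2)/5) - (6/25) = 6138/25 - 12288*log(2)/5.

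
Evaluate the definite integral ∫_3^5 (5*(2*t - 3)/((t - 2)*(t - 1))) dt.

Factor the denominator: t**2 - 3*t + 2 = (t - 1)(t - 2).
Partial fractions: 5*(2*t - 3)/((t - 2)*(t - 1)) = 5/(t - 1) + 5/(t - 2).
An antiderivative is F(t) = 5*log(t - 2) + 5*log(t - 1).
Then F(5) - F(3) = (5*log(3) + 10*log(2)) - (log(32)) = 5*log(2) + 5*log(3).

5*log(2) + 5*log(3)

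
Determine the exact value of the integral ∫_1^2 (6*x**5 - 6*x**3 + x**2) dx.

257/6

By the power rule, an antiderivative is F(x) = x**6 - 3*x**4/2 + x**3/3.
Then F(2) - F(1) = (128/3) - (-1/6) = 257/6.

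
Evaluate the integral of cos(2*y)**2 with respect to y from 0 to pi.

pi/2

Use the identity cos^2(2*y) = (1 + cos(4*y))/2.
An antiderivative is F(y) = y/2 + sin(4*y)/8.
Then F(pi) - F(0) = (pi/2) - (0) = pi/2.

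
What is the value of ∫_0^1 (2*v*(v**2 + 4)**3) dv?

Let u = v**2 + 4, so du = 2*v dv. When v = 0, u = 4; when v = 1, u = 5.
The integral becomes ∫ u**3 du from 4 to 5, with antiderivative u**4/4.
Back in v: F(v) = (v**2 + 4)**4/4.
Then F(1) - F(0) = (625/4) - (64) = 369/4.

369/4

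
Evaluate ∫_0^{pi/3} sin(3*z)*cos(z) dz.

9/16

Use the identity sin(3*z)cos(z) = [sin(4*z) + sin(2*z)]/2.
An antiderivative is F(z) = -cos(2*z)/4 - cos(4*z)/8.
Then F(pi/3) - F(0) = (3/16) - (-3/8) = 9/16.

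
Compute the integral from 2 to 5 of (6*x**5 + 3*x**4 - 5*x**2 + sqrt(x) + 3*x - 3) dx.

-4*sqrt(2)/3 + 10*sqrt(5)/3 + 172443/10

By the power rule, an antiderivative is F(x) = x**6 + 3*x**5/5 + 2*x**(3/2)/3 - 5*x**3/3 + 3*x**2/2 - 3*x.
Then F(5) - F(2) = (10*sqrt(5)/3 + 103885/6) - (4*sqrt(2)/3 + 1048/15) = -4*sqrt(2)/3 + 10*sqrt(5)/3 + 172443/10.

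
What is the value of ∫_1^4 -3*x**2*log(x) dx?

21 - 128*log(2)

Integrate by parts once (u = ln x, dv = -3*x**2 dx).
An antiderivative is F(x) = -x**3*(3*log(x) - 1)/3.
Then F(4) - F(1) = (64/3 - 128*log(2)) - (1/3) = 21 - 128*log(2).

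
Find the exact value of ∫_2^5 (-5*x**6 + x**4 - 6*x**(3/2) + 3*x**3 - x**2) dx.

-7654611/140 - 60*sqrt(5) + 48*sqrt(2)/5

By the power rule, an antiderivative is F(x) = -5*x**7/7 - 12*x**(5/2)/5 + x**5/5 + 3*x**4/4 - x**3/3.
Then F(5) - F(2) = (-4599125/84 - 60*sqrt(5)) - (-7948/105 - 48*sqrt(2)/5) = -7654611/140 - 60*sqrt(5) + 48*sqrt(2)/5.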